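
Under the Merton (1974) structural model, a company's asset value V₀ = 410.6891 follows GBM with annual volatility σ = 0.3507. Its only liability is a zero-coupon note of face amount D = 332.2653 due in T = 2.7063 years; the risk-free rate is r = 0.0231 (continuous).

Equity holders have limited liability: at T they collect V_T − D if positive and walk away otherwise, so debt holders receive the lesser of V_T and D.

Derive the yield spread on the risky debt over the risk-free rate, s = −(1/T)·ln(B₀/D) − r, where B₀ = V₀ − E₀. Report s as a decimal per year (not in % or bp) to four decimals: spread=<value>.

d₁ = [ln(V₀/D) + (r + σ²/2)T] / (σ√T)
   = [ln(410.6891/332.2653) + (0.0231 + 0.5·0.3507²)·2.7063] / (0.3507·√2.7063)
   = [0.211903 + 0.228940] / 0.576931 = 0.764117
d₂ = d₁ − σ√T = 0.764117 − 0.576931 = 0.187187
N(d₁) = 0.777601,  N(d₂) = 0.574243,  e^(−rT) = 0.939398
E₀ = V₀·N(d₁) − D·e^(−rT)·N(d₂)
   = 410.6891·0.777601 − 332.2653·0.939398·0.574243 = 140.114266
B₀ = V₀ − E₀ = 410.6891 − 140.114266 = 270.574834
spread = −(1/T)·ln(B₀/D) − r = −(1/2.7063)·ln(270.574834/332.2653) − 0.0231 = 0.05279145

spread=0.0528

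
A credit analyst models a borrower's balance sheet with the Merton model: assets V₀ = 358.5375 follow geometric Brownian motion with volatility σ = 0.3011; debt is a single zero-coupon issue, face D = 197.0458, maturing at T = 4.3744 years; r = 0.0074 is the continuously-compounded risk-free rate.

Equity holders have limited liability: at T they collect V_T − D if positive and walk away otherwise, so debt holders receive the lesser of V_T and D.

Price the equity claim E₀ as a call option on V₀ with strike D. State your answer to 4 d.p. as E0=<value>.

E0=181.0168

d₁ = [ln(V₀/D) + (r + σ²/2)T] / (σ√T)
   = [ln(358.5375/197.0458) + (0.0074 + 0.5·0.3011²)·4.3744] / (0.3011·√4.3744)
   = [0.598597 + 0.230665] / 0.629753 = 1.316806
d₂ = d₁ − σ√T = 1.316806 − 0.629753 = 0.687053
N(d₁) = 0.906048,  N(d₂) = 0.753975,  e^(−rT) = 0.968148
E₀ = V₀·N(d₁) − D·e^(−rT)·N(d₂)
   = 358.5375·0.906048 − 197.0458·0.968148·0.753975 = 181.016765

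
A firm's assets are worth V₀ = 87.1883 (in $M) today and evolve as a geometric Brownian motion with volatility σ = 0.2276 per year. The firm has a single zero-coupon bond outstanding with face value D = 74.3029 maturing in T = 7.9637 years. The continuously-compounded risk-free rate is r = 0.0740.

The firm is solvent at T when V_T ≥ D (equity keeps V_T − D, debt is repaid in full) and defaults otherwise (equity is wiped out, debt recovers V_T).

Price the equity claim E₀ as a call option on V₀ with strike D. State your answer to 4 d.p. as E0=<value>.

E0=48.2065

d₁ = [ln(V₀/D) + (r + σ²/2)T] / (σ√T)
   = [ln(87.1883/74.3029) + (0.0740 + 0.5·0.2276²)·7.9637] / (0.2276·√7.9637)
   = [0.159920 + 0.795581] / 0.642288 = 1.487652
d₂ = d₁ − σ√T = 1.487652 − 0.642288 = 0.845364
N(d₁) = 0.931579,  N(d₂) = 0.801046,  e^(−rT) = 0.554708
E₀ = V₀·N(d₁) − D·e^(−rT)·N(d₂)
   = 87.1883·0.931579 − 74.3029·0.554708·0.801046 = 48.206519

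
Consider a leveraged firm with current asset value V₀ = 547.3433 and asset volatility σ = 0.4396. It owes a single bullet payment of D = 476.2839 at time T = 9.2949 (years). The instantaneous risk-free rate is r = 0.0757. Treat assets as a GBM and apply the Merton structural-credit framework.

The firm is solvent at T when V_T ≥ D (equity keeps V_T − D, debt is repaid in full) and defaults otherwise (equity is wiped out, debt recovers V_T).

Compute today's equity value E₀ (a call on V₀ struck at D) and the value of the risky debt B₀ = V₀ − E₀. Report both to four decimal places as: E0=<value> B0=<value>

d₁ = [ln(V₀/D) + (r + σ²/2)T] / (σ√T)
   = [ln(547.3433/476.2839) + (0.0757 + 0.5·0.4396²)·9.2949] / (0.4396·√9.2949)
   = [0.139062 + 1.601735] / 1.340232 = 1.298877
d₂ = d₁ − σ√T = 1.298877 − 1.340232 = -0.041355
N(d₁) = 0.903007,  N(d₂) = 0.483506,  e^(−rT) = 0.494789
E₀ = V₀·N(d₁) − D·e^(−rT)·N(d₂)
   = 547.3433·0.903007 − 476.2839·0.494789·0.483506 = 380.311671
B₀ = V₀ − E₀ = 547.3433 − 380.311671 = 167.031629

E0=380.3117 B0=167.0316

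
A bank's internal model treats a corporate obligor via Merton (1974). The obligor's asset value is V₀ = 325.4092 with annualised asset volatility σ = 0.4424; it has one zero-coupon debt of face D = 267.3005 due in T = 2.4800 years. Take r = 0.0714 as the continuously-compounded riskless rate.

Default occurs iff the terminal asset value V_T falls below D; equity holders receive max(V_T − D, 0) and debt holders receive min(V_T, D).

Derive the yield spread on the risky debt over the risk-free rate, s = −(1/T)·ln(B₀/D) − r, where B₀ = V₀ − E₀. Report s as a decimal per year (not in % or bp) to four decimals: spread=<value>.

d₁ = [ln(V₀/D) + (r + σ²/2)T] / (σ√T)
   = [ln(325.4092/267.3005) + (0.0714 + 0.5·0.4424²)·2.4800] / (0.4424·√2.4800)
   = [0.196710 + 0.419762] / 0.696692 = 0.884856
d₂ = d₁ − σ√T = 0.884856 − 0.696692 = 0.188163
N(d₁) = 0.811883,  N(d₂) = 0.574626,  e^(−rT) = 0.837719
E₀ = V₀·N(d₁) − D·e^(−rT)·N(d₂)
   = 325.4092·0.811883 − 267.3005·0.837719·0.574626 = 135.522296
B₀ = V₀ − E₀ = 325.4092 − 135.522296 = 189.886904
spread = −(1/T)·ln(B₀/D) − r = −(1/2.4800)·ln(189.886904/267.3005) − 0.0714 = 0.06648099

spread=0.0665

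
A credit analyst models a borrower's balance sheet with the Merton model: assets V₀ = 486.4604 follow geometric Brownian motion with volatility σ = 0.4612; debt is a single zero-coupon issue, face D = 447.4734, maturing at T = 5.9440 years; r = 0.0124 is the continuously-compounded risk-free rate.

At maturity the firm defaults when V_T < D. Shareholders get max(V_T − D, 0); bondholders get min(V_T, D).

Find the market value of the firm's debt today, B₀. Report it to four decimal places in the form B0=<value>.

B0=257.2193

d₁ = [ln(V₀/D) + (r + σ²/2)T] / (σ√T)
   = [ln(486.4604/447.4734) + (0.0124 + 0.5·0.4612²)·5.9440] / (0.4612·√5.9440)
   = [0.083538 + 0.705866] / 1.124420 = 0.702055
d₂ = d₁ − σ√T = 0.702055 − 1.124420 = -0.422366
N(d₁) = 0.758677,  N(d₂) = 0.336379,  e^(−rT) = 0.928945
E₀ = V₀·N(d₁) − D·e^(−rT)·N(d₂)
   = 486.4604·0.758677 − 447.4734·0.928945·0.336379 = 229.241088
B₀ = V₀ − E₀ = 486.4604 − 229.241088 = 257.219312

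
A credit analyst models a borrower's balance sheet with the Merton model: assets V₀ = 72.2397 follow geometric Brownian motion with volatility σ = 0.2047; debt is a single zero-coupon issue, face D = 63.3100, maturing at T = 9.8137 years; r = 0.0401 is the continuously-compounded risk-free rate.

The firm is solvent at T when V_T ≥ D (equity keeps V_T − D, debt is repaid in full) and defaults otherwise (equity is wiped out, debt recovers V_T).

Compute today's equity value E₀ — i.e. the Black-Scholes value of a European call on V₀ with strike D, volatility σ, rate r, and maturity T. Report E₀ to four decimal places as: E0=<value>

d₁ = [ln(V₀/D) + (r + σ²/2)T] / (σ√T)
   = [ln(72.2397/63.3100) + (0.0401 + 0.5·0.2047²)·9.8137] / (0.2047·√9.8137)
   = [0.131946 + 0.599137] / 0.641260 = 1.140073
d₂ = d₁ − σ√T = 1.140073 − 0.641260 = 0.498812
N(d₁) = 0.872872,  N(d₂) = 0.691044,  e^(−rT) = 0.674672
E₀ = V₀·N(d₁) − D·e^(−rT)·N(d₂)
   = 72.2397·0.872872 − 63.3100·0.674672·0.691044 = 33.539123

E0=33.5391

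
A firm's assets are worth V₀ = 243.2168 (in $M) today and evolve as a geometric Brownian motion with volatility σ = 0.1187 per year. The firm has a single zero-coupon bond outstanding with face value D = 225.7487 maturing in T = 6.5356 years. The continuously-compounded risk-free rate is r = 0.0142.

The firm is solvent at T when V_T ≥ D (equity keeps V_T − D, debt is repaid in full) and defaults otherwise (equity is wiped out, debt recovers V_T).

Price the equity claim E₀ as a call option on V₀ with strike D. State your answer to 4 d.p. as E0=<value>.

d₁ = [ln(V₀/D) + (r + σ²/2)T] / (σ√T)
   = [ln(243.2168/225.7487) + (0.0142 + 0.5·0.1187²)·6.5356] / (0.1187·√6.5356)
   = [0.074531 + 0.138848] / 0.303454 = 0.703165
d₂ = d₁ − σ√T = 0.703165 − 0.303454 = 0.399711
N(d₁) = 0.759024,  N(d₂) = 0.655315,  e^(−rT) = 0.911371
E₀ = V₀·N(d₁) − D·e^(−rT)·N(d₂)
   = 243.2168·0.759024 − 225.7487·0.911371·0.655315 = 49.782240

E0=49.7822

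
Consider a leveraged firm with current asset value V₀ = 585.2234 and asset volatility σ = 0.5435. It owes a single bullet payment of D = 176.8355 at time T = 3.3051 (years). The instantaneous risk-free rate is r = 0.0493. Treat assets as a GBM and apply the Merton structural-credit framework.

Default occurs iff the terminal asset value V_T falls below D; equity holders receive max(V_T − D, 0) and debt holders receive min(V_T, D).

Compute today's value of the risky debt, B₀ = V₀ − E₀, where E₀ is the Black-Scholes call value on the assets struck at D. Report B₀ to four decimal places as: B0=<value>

B0=139.8545

d₁ = [ln(V₀/D) + (r + σ²/2)T] / (σ√T)
   = [ln(585.2234/176.8355) + (0.0493 + 0.5·0.5435²)·3.3051] / (0.5435·√3.3051)
   = [1.196774 + 0.651092] / 0.988079 = 1.870159
d₂ = d₁ − σ√T = 1.870159 − 0.988079 = 0.882080
N(d₁) = 0.969269,  N(d₂) = 0.811133,  e^(−rT) = 0.849641
E₀ = V₀·N(d₁) − D·e^(−rT)·N(d₂)
   = 585.2234·0.969269 − 176.8355·0.849641·0.811133 = 445.368916
B₀ = V₀ − E₀ = 585.2234 − 445.368916 = 139.854484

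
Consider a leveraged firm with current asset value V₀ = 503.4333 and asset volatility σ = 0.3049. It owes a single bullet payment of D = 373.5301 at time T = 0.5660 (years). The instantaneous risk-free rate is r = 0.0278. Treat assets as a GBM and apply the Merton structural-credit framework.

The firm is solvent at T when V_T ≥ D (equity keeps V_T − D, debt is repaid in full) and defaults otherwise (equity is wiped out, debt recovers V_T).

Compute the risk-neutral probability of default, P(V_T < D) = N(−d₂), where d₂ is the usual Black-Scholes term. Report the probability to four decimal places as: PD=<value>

PD=0.1047

d₁ = [ln(V₀/D) + (r + σ²/2)T] / (σ√T)
   = [ln(503.4333/373.5301) + (0.0278 + 0.5·0.3049²)·0.5660] / (0.3049·√0.5660)
   = [0.298453 + 0.042044] / 0.229385 = 1.484385
d₂ = d₁ − σ√T = 1.484385 − 0.229385 = 1.255000
risk-neutral PD = N(−d₂) = N(-1.255000) = 0.104739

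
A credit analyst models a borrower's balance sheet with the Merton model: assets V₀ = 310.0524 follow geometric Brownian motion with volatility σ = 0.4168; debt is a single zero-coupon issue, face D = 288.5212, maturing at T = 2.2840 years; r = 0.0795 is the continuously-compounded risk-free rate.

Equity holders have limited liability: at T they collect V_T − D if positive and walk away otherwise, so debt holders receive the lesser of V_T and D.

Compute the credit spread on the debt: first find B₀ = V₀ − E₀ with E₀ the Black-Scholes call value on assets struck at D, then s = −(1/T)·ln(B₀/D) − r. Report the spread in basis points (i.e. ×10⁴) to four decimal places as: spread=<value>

spread=764.9597

d₁ = [ln(V₀/D) + (r + σ²/2)T] / (σ√T)
   = [ln(310.0524/288.5212) + (0.0795 + 0.5·0.4168²)·2.2840] / (0.4168·√2.2840)
   = [0.071973 + 0.379969] / 0.629906 = 0.717475
d₂ = d₁ − σ√T = 0.717475 − 0.629906 = 0.087569
N(d₁) = 0.763459,  N(d₂) = 0.534890,  e^(−rT) = 0.833953
E₀ = V₀·N(d₁) − D·e^(−rT)·N(d₂)
   = 310.0524·0.763459 − 288.5212·0.833953·0.534890 = 108.010770
B₀ = V₀ − E₀ = 310.0524 − 108.010770 = 202.041630
spread = −(1/T)·ln(B₀/D) − r = −(1/2.2840)·ln(202.041630/288.5212) − 0.0795 = 0.07649597
in basis points: 0.07649597 × 10⁴ = 764.9597 bp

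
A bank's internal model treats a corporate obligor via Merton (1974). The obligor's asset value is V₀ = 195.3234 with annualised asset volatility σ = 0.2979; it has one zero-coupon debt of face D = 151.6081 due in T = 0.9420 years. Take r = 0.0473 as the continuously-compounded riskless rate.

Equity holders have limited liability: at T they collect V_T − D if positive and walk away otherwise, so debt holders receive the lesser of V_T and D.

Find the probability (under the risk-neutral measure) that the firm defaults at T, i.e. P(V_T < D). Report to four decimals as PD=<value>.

PD=0.1879

d₁ = [ln(V₀/D) + (r + σ²/2)T] / (σ√T)
   = [ln(195.3234/151.6081) + (0.0473 + 0.5·0.2979²)·0.9420] / (0.2979·√0.9420)
   = [0.253358 + 0.086355] / 0.289132 = 1.174941
d₂ = d₁ − σ√T = 1.174941 − 0.289132 = 0.885809
risk-neutral PD = N(−d₂) = N(-0.885809) = 0.187860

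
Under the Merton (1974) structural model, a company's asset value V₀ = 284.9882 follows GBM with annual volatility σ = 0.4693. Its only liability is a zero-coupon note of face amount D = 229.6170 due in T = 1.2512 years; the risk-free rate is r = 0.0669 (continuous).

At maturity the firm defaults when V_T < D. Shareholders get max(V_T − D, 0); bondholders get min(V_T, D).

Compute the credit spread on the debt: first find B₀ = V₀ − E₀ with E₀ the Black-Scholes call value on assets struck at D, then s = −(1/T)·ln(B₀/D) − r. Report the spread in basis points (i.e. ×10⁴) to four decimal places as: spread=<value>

spread=894.1922

d₁ = [ln(V₀/D) + (r + σ²/2)T] / (σ√T)
   = [ln(284.9882/229.6170) + (0.0669 + 0.5·0.4693²)·1.2512] / (0.4693·√1.2512)
   = [0.216035 + 0.221489] / 0.524945 = 0.833466
d₂ = d₁ − σ√T = 0.833466 − 0.524945 = 0.308521
N(d₁) = 0.797709,  N(d₂) = 0.621157,  e^(−rT) = 0.919702
E₀ = V₀·N(d₁) − D·e^(−rT)·N(d₂)
   = 284.9882·0.797709 − 229.6170·0.919702·0.621157 = 96.162175
B₀ = V₀ − E₀ = 284.9882 − 96.162175 = 188.826025
spread = −(1/T)·ln(B₀/D) − r = −(1/1.2512)·ln(188.826025/229.6170) − 0.0669 = 0.08941922
in basis points: 0.08941922 × 10⁴ = 894.1922 bp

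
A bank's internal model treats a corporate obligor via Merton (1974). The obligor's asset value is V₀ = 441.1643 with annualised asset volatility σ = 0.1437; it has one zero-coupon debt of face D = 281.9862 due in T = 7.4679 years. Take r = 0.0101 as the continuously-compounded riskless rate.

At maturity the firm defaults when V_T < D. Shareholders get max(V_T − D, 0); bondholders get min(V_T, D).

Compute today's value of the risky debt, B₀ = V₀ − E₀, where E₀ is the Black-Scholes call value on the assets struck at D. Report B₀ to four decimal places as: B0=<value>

d₁ = [ln(V₀/D) + (r + σ²/2)T] / (σ√T)
   = [ln(441.1643/281.9862) + (0.0101 + 0.5·0.1437²)·7.4679] / (0.1437·√7.4679)
   = [0.447559 + 0.152531] / 0.392696 = 1.528130
d₂ = d₁ − σ√T = 1.528130 − 0.392696 = 1.135435
N(d₁) = 0.936760,  N(d₂) = 0.871903,  e^(−rT) = 0.927349
E₀ = V₀·N(d₁) − D·e^(−rT)·N(d₂)
   = 441.1643·0.936760 − 281.9862·0.927349·0.871903 = 185.262734
B₀ = V₀ − E₀ = 441.1643 − 185.262734 = 255.901566

B0=255.9016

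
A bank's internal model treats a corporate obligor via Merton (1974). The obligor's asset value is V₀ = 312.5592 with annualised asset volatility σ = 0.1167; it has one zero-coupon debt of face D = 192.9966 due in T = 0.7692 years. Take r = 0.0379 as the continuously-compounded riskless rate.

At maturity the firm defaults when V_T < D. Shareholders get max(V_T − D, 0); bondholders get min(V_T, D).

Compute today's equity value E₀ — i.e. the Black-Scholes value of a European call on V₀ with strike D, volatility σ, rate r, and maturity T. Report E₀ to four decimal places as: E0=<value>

d₁ = [ln(V₀/D) + (r + σ²/2)T] / (σ√T)
   = [ln(312.5592/192.9966) + (0.0379 + 0.5·0.1167²)·0.7692] / (0.1167·√0.7692)
   = [0.482121 + 0.034391] / 0.102351 = 5.046494
d₂ = d₁ − σ√T = 5.046494 − 0.102351 = 4.944144
N(d₁) = 1.000000,  N(d₂) = 1.000000,  e^(−rT) = 0.971268
E₀ = V₀·N(d₁) − D·e^(−rT)·N(d₂)
   = 312.5592·1.000000 − 192.9966·0.971268·1.000000 = 125.107749

E0=125.1077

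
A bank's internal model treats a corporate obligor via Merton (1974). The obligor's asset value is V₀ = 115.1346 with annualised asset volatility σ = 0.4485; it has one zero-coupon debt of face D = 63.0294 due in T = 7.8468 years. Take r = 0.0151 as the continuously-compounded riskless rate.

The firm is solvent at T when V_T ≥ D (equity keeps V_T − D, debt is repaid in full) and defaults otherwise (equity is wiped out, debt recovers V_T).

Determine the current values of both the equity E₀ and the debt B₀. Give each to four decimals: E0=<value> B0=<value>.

E0=75.1506 B0=39.9840

d₁ = [ln(V₀/D) + (r + σ²/2)T] / (σ√T)
   = [ln(115.1346/63.0294) + (0.0151 + 0.5·0.4485²)·7.8468] / (0.4485·√7.8468)
   = [0.602501 + 0.907687] / 1.256344 = 1.202049
d₂ = d₁ − σ√T = 1.202049 − 1.256344 = -0.054295
N(d₁) = 0.885328,  N(d₂) = 0.478350,  e^(−rT) = 0.888264
E₀ = V₀·N(d₁) − D·e^(−rT)·N(d₂)
   = 115.1346·0.885328 − 63.0294·0.888264·0.478350 = 75.150611
B₀ = V₀ − E₀ = 115.1346 − 75.150611 = 39.983989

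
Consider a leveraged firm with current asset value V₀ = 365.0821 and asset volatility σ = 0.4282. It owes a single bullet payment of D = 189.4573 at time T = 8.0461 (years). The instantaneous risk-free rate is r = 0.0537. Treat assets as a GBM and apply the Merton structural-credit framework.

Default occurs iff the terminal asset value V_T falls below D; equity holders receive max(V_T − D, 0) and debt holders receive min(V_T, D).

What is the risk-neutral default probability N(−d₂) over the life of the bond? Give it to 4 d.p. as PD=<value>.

PD=0.3865

d₁ = [ln(V₀/D) + (r + σ²/2)T] / (σ√T)
   = [ln(365.0821/189.4573) + (0.0537 + 0.5·0.4282²)·8.0461] / (0.4282·√8.0461)
   = [0.655959 + 1.169723] / 1.214617 = 1.503092
d₂ = d₁ − σ√T = 1.503092 − 1.214617 = 0.288475
risk-neutral PD = N(−d₂) = N(-0.288475) = 0.386492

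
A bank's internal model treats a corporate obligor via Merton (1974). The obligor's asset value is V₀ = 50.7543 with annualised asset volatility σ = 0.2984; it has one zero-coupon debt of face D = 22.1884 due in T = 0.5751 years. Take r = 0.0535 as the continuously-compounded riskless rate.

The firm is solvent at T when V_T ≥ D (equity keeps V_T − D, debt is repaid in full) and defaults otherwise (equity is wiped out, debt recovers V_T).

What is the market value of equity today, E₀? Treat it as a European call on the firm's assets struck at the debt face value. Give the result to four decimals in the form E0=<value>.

E0=29.2383

d₁ = [ln(V₀/D) + (r + σ²/2)T] / (σ√T)
   = [ln(50.7543/22.1884) + (0.0535 + 0.5·0.2984²)·0.5751] / (0.2984·√0.5751)
   = [0.827427 + 0.056372] / 0.226293 = 3.905556
d₂ = d₁ − σ√T = 3.905556 − 0.226293 = 3.679263
N(d₁) = 0.999953,  N(d₂) = 0.999883,  e^(−rT) = 0.969701
E₀ = V₀·N(d₁) − D·e^(−rT)·N(d₂)
   = 50.7543·0.999953 − 22.1884·0.969701·0.999883 = 29.238325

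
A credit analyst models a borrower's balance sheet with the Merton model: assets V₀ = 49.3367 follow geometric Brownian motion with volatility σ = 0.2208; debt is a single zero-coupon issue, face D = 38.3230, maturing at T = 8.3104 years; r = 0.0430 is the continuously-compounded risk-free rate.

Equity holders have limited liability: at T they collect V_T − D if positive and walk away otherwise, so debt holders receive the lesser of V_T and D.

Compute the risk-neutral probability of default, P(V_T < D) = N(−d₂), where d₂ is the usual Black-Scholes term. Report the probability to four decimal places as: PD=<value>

d₁ = [ln(V₀/D) + (r + σ²/2)T] / (σ√T)
   = [ln(49.3367/38.3230) + (0.0430 + 0.5·0.2208²)·8.3104] / (0.2208·√8.3104)
   = [0.252618 + 0.559924] / 0.636517 = 1.276544
d₂ = d₁ − σ√T = 1.276544 − 0.636517 = 0.640027
risk-neutral PD = N(−d₂) = N(-0.640027) = 0.261077

PD=0.2611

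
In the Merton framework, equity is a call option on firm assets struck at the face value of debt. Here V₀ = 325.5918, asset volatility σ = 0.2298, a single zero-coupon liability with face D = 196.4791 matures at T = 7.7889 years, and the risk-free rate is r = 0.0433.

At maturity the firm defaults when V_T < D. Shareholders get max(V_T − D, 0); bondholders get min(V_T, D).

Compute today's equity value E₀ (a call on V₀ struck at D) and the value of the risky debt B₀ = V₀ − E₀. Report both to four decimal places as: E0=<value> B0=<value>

d₁ = [ln(V₀/D) + (r + σ²/2)T] / (σ√T)
   = [ln(325.5918/196.4791) + (0.0433 + 0.5·0.2298²)·7.7889] / (0.2298·√7.7889)
   = [0.505088 + 0.542918] / 0.641340 = 1.634089
d₂ = d₁ − σ√T = 1.634089 − 0.641340 = 0.992749
N(d₁) = 0.948880,  N(d₂) = 0.839584,  e^(−rT) = 0.713724
E₀ = V₀·N(d₁) − D·e^(−rT)·N(d₂)
   = 325.5918·0.948880 − 196.4791·0.713724·0.839584 = 191.211162
B₀ = V₀ − E₀ = 325.5918 − 191.211162 = 134.380638

E0=191.2112 B0=134.3806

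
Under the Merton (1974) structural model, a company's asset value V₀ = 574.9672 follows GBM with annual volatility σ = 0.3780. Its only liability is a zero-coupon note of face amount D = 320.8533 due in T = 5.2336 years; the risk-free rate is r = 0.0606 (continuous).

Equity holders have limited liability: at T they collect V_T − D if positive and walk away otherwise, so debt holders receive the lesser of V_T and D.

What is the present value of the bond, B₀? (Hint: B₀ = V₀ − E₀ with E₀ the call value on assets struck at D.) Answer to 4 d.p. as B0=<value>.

d₁ = [ln(V₀/D) + (r + σ²/2)T] / (σ√T)
   = [ln(574.9672/320.8533) + (0.0606 + 0.5·0.3780²)·5.2336] / (0.3780·√5.2336)
   = [0.583329 + 0.691055] / 0.864753 = 1.473697
d₂ = d₁ − σ√T = 1.473697 − 0.864753 = 0.608944
N(d₁) = 0.929718,  N(d₂) = 0.728719,  e^(−rT) = 0.728217
E₀ = V₀·N(d₁) − D·e^(−rT)·N(d₂)
   = 574.9672·0.929718 − 320.8533·0.728217·0.728719 = 364.291730
B₀ = V₀ − E₀ = 574.9672 − 364.291730 = 210.675470

B0=210.6755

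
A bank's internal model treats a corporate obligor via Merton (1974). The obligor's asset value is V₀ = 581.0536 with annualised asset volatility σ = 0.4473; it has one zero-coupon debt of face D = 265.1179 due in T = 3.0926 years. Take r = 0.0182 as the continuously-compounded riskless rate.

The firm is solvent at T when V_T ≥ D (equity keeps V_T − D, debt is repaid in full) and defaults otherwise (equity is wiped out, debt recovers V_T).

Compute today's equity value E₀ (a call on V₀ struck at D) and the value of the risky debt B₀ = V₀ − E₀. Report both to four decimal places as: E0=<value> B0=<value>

d₁ = [ln(V₀/D) + (r + σ²/2)T] / (σ√T)
   = [ln(581.0536/265.1179) + (0.0182 + 0.5·0.4473²)·3.0926] / (0.4473·√3.0926)
   = [0.784668 + 0.365665] / 0.786612 = 1.462389
d₂ = d₁ − σ√T = 1.462389 − 0.786612 = 0.675777
N(d₁) = 0.928183,  N(d₂) = 0.750409,  e^(−rT) = 0.945269
E₀ = V₀·N(d₁) − D·e^(−rT)·N(d₂)
   = 581.0536·0.928183 − 265.1179·0.945269·0.750409 = 351.265571
B₀ = V₀ − E₀ = 581.0536 − 351.265571 = 229.788029

E0=351.2656 B0=229.7880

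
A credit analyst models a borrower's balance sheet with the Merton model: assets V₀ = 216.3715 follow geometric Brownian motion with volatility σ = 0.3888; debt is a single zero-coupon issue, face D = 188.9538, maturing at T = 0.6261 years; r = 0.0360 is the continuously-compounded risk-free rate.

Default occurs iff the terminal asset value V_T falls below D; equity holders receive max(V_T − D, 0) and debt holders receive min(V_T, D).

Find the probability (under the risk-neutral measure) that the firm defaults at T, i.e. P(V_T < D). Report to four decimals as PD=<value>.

d₁ = [ln(V₀/D) + (r + σ²/2)T] / (σ√T)
   = [ln(216.3715/188.9538) + (0.0360 + 0.5·0.3888²)·0.6261] / (0.3888·√0.6261)
   = [0.135494 + 0.069862] / 0.307644 = 0.667513
d₂ = d₁ − σ√T = 0.667513 − 0.307644 = 0.359869
risk-neutral PD = N(−d₂) = N(-0.359869) = 0.359472

PD=0.3595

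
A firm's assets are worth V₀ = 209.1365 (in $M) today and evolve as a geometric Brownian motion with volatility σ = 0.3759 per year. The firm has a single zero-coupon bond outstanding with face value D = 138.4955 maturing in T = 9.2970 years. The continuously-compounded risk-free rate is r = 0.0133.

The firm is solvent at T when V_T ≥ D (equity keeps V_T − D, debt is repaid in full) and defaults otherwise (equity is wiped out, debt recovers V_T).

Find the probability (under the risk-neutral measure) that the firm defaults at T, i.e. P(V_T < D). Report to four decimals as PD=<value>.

PD=0.5421

d₁ = [ln(V₀/D) + (r + σ²/2)T] / (σ√T)
   = [ln(209.1365/138.4955) + (0.0133 + 0.5·0.3759²)·9.2970] / (0.3759·√9.2970)
   = [0.412149 + 0.780487] / 1.146156 = 1.040553
d₂ = d₁ − σ√T = 1.040553 − 1.146156 = -0.105603
risk-neutral PD = N(−d₂) = N(0.105603) = 0.542051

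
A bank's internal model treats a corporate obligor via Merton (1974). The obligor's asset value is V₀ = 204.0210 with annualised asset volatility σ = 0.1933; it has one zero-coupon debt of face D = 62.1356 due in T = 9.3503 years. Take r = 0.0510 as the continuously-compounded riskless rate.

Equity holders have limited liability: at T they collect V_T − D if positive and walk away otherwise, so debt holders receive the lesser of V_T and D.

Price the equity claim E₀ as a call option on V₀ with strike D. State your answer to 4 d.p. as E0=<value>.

E0=165.4880

d₁ = [ln(V₀/D) + (r + σ²/2)T] / (σ√T)
   = [ln(204.0210/62.1356) + (0.0510 + 0.5·0.1933²)·9.3503] / (0.1933·√9.3503)
   = [1.188904 + 0.651552] / 0.591078 = 3.113728
d₂ = d₁ − σ√T = 3.113728 − 0.591078 = 2.522651
N(d₁) = 0.999076,  N(d₂) = 0.994176,  e^(−rT) = 0.620726
E₀ = V₀·N(d₁) − D·e^(−rT)·N(d₂)
   = 204.0210·0.999076 − 62.1356·0.620726·0.994176 = 165.487971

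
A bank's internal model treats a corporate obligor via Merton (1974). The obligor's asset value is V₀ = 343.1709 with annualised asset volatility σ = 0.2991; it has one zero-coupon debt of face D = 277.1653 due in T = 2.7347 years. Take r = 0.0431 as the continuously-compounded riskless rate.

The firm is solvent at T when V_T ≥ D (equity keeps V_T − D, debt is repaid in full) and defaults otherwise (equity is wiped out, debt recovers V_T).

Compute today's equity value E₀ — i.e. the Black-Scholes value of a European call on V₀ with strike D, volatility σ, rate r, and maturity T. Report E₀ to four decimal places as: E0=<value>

E0=118.0637

d₁ = [ln(V₀/D) + (r + σ²/2)T] / (σ√T)
   = [ln(343.1709/277.1653) + (0.0431 + 0.5·0.2991²)·2.7347] / (0.2991·√2.7347)
   = [0.213614 + 0.240190] / 0.494620 = 0.917482
d₂ = d₁ − σ√T = 0.917482 − 0.494620 = 0.422862
N(d₁) = 0.820555,  N(d₂) = 0.663802,  e^(−rT) = 0.888816
E₀ = V₀·N(d₁) − D·e^(−rT)·N(d₂)
   = 343.1709·0.820555 − 277.1653·0.888816·0.663802 = 118.063687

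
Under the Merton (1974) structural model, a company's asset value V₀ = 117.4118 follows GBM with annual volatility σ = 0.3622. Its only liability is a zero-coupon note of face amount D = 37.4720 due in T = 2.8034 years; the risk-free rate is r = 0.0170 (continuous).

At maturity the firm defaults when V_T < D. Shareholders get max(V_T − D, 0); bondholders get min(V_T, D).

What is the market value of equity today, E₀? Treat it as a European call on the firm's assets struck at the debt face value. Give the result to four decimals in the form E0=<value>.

E0=82.0399

d₁ = [ln(V₀/D) + (r + σ²/2)T] / (σ√T)
   = [ln(117.4118/37.4720) + (0.0170 + 0.5·0.3622²)·2.8034] / (0.3622·√2.8034)
   = [1.142093 + 0.231545] / 0.606444 = 2.265069
d₂ = d₁ − σ√T = 2.265069 − 0.606444 = 1.658625
N(d₁) = 0.988246,  N(d₂) = 0.951404,  e^(−rT) = 0.953460
E₀ = V₀·N(d₁) − D·e^(−rT)·N(d₂)
   = 117.4118·0.988246 − 37.4720·0.953460·0.951404 = 82.039893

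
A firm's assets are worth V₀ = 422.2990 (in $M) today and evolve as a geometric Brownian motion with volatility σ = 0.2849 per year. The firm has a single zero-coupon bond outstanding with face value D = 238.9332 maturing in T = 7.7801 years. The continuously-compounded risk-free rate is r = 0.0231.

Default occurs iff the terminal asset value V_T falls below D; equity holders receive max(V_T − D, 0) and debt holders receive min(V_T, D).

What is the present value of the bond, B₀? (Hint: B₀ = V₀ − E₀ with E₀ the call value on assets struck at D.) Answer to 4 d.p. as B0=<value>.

B0=179.2443

d₁ = [ln(V₀/D) + (r + σ²/2)T] / (σ√T)
   = [ln(422.2990/238.9332) + (0.0231 + 0.5·0.2849²)·7.7801] / (0.2849·√7.7801)
   = [0.569530 + 0.495468] / 0.794667 = 1.340181
d₂ = d₁ − σ√T = 1.340181 − 0.794667 = 0.545515
N(d₁) = 0.909907,  N(d₂) = 0.707300,  e^(−rT) = 0.835504
E₀ = V₀·N(d₁) − D·e^(−rT)·N(d₂)
   = 422.2990·0.909907 − 238.9332·0.835504·0.707300 = 243.054673
B₀ = V₀ − E₀ = 422.2990 − 243.054673 = 179.244327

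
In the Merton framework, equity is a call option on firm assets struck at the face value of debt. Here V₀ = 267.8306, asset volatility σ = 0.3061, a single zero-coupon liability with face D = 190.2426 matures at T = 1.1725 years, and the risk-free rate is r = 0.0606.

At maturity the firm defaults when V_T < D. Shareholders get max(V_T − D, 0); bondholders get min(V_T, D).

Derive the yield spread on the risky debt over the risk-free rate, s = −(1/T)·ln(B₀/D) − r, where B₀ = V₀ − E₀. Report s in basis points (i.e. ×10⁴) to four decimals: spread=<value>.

d₁ = [ln(V₀/D) + (r + σ²/2)T] / (σ√T)
   = [ln(267.8306/190.2426) + (0.0606 + 0.5·0.3061²)·1.1725] / (0.3061·√1.1725)
   = [0.342055 + 0.125983] / 0.331451 = 1.412087
d₂ = d₁ − σ√T = 1.412087 − 0.331451 = 1.080636
N(d₁) = 0.921038,  N(d₂) = 0.860070,  e^(−rT) = 0.931412
E₀ = V₀·N(d₁) − D·e^(−rT)·N(d₂)
   = 267.8306·0.921038 − 190.2426·0.931412·0.860070 = 94.282583
B₀ = V₀ − E₀ = 267.8306 − 94.282583 = 173.548017
spread = −(1/T)·ln(B₀/D) − r = −(1/1.1725)·ln(173.548017/190.2426) − 0.0606 = 0.01773329
in basis points: 0.01773329 × 10⁴ = 177.3329 bp

spread=177.3329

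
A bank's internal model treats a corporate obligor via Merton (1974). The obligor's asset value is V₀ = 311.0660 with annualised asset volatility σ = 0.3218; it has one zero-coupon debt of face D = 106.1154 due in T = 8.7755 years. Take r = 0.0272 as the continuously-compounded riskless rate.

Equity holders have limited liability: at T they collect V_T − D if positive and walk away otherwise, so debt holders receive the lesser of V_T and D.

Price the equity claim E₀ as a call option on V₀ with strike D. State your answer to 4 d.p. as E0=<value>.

d₁ = [ln(V₀/D) + (r + σ²/2)T] / (σ√T)
   = [ln(311.0660/106.1154) + (0.0272 + 0.5·0.3218²)·8.7755] / (0.3218·√8.7755)
   = [1.075478 + 0.693068] / 0.953283 = 1.855216
d₂ = d₁ − σ√T = 1.855216 − 0.953283 = 0.901932
N(d₁) = 0.968217,  N(d₂) = 0.816454,  e^(−rT) = 0.787656
E₀ = V₀·N(d₁) − D·e^(−rT)·N(d₂)
   = 311.0660·0.968217 − 106.1154·0.787656·0.816454 = 232.938284

E0=232.9383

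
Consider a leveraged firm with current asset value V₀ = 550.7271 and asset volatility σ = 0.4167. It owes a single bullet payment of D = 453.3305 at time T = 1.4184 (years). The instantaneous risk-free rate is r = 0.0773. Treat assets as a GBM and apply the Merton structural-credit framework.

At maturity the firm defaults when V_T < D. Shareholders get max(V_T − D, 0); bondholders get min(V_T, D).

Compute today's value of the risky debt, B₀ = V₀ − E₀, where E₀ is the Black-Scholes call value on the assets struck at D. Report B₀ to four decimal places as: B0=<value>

d₁ = [ln(V₀/D) + (r + σ²/2)T] / (σ√T)
   = [ln(550.7271/453.3305) + (0.0773 + 0.5·0.4167²)·1.4184] / (0.4167·√1.4184)
   = [0.194618 + 0.232787] / 0.496276 = 0.861225
d₂ = d₁ − σ√T = 0.861225 − 0.496276 = 0.364950
N(d₁) = 0.805443,  N(d₂) = 0.642426,  e^(−rT) = 0.896155
E₀ = V₀·N(d₁) − D·e^(−rT)·N(d₂)
   = 550.7271·0.805443 − 453.3305·0.896155·0.642426 = 182.591206
B₀ = V₀ − E₀ = 550.7271 − 182.591206 = 368.135894

B0=368.1359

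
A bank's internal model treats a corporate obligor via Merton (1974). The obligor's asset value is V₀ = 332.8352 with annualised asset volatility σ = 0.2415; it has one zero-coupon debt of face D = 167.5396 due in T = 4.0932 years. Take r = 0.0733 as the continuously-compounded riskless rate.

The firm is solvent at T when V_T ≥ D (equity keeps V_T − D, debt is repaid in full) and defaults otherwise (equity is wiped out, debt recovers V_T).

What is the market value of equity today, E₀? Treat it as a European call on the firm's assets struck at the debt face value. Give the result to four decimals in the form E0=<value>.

d₁ = [ln(V₀/D) + (r + σ²/2)T] / (σ√T)
   = [ln(332.8352/167.5396) + (0.0733 + 0.5·0.2415²)·4.0932] / (0.2415·√4.0932)
   = [0.686428 + 0.419394] / 0.488595 = 2.263270
d₂ = d₁ − σ√T = 2.263270 − 0.488595 = 1.774676
N(d₁) = 0.988190,  N(d₂) = 0.962024,  e^(−rT) = 0.740795
E₀ = V₀·N(d₁) − D·e^(−rT)·N(d₂)
   = 332.8352·0.988190 − 167.5396·0.740795·0.962024 = 209.505367

E0=209.5054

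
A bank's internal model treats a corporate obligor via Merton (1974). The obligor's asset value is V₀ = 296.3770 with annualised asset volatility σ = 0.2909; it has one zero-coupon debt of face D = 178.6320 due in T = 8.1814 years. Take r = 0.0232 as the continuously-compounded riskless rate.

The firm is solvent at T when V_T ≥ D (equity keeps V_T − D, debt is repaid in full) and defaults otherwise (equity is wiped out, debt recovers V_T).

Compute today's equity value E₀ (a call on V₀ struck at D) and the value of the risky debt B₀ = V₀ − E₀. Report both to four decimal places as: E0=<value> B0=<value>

d₁ = [ln(V₀/D) + (r + σ²/2)T] / (σ√T)
   = [ln(296.3770/178.6320) + (0.0232 + 0.5·0.2909²)·8.1814] / (0.2909·√8.1814)
   = [0.506304 + 0.535975] / 0.832066 = 1.252641
d₂ = d₁ − σ√T = 1.252641 − 0.832066 = 0.420576
N(d₁) = 0.894832,  N(d₂) = 0.662967,  e^(−rT) = 0.827118
E₀ = V₀·N(d₁) − D·e^(−rT)·N(d₂)
   = 296.3770·0.894832 − 178.6320·0.827118·0.662967 = 167.254353
B₀ = V₀ − E₀ = 296.3770 − 167.254353 = 129.122647

E0=167.2544 B0=129.1226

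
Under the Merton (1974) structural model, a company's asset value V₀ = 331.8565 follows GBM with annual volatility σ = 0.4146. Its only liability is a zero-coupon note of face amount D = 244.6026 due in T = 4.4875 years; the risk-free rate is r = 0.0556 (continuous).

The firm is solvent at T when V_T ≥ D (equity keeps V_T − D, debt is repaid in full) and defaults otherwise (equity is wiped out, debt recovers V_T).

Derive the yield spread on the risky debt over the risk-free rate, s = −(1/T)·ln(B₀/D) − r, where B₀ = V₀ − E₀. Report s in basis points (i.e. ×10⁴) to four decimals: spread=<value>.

d₁ = [ln(V₀/D) + (r + σ²/2)T] / (σ√T)
   = [ln(331.8565/244.6026) + (0.0556 + 0.5·0.4146²)·4.4875] / (0.4146·√4.4875)
   = [0.305068 + 0.635190] / 0.878277 = 1.070571
d₂ = d₁ − σ√T = 1.070571 − 0.878277 = 0.192294
N(d₁) = 0.857819,  N(d₂) = 0.576244,  e^(−rT) = 0.779186
E₀ = V₀·N(d₁) − D·e^(−rT)·N(d₂)
   = 331.8565·0.857819 − 244.6026·0.779186·0.576244 = 174.845816
B₀ = V₀ − E₀ = 331.8565 − 174.845816 = 157.010684
spread = −(1/T)·ln(B₀/D) − r = −(1/4.4875)·ln(157.010684/244.6026) − 0.0556 = 0.04319019
in basis points: 0.04319019 × 10⁴ = 431.9019 bp

spread=431.9019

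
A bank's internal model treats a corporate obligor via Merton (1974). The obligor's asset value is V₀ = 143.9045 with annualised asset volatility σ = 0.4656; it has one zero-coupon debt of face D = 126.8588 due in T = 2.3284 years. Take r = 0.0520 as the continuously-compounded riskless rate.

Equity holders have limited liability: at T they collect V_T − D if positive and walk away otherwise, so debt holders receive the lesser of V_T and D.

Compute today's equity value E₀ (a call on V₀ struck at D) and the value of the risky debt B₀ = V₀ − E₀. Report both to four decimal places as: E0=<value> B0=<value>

E0=53.3579 B0=90.5466

d₁ = [ln(V₀/D) + (r + σ²/2)T] / (σ√T)
   = [ln(143.9045/126.8588) + (0.0520 + 0.5·0.4656²)·2.3284] / (0.4656·√2.3284)
   = [0.126075 + 0.373456] / 0.710463 = 0.703106
d₂ = d₁ − σ√T = 0.703106 − 0.710463 = -0.007357
N(d₁) = 0.759005,  N(d₂) = 0.497065,  e^(−rT) = 0.885966
E₀ = V₀·N(d₁) − D·e^(−rT)·N(d₂)
   = 143.9045·0.759005 − 126.8588·0.885966·0.497065 = 53.357864
B₀ = V₀ − E₀ = 143.9045 − 53.357864 = 90.546636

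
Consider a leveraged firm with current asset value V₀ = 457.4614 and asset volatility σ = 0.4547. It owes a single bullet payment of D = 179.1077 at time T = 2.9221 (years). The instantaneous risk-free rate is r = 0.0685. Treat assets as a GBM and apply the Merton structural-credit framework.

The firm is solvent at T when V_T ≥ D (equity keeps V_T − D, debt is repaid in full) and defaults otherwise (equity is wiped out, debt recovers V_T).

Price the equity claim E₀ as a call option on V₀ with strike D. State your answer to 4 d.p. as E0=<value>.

E0=316.9091

d₁ = [ln(V₀/D) + (r + σ²/2)T] / (σ√T)
   = [ln(457.4614/179.1077) + (0.0685 + 0.5·0.4547²)·2.9221] / (0.4547·√2.9221)
   = [0.937705 + 0.502239] / 0.777271 = 1.852564
d₂ = d₁ − σ√T = 1.852564 − 0.777271 = 1.075293
N(d₁) = 0.968028,  N(d₂) = 0.858878,  e^(−rT) = 0.818597
E₀ = V₀·N(d₁) − D·e^(−rT)·N(d₂)
   = 457.4614·0.968028 − 179.1077·0.818597·0.858878 = 316.909135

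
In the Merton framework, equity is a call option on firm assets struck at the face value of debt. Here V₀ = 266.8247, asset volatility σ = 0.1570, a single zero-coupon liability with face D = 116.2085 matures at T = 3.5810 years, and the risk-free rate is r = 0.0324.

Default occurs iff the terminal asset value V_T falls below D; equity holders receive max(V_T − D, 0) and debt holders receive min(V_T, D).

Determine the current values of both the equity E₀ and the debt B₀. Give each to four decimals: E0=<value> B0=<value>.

E0=163.3559 B0=103.4688

d₁ = [ln(V₀/D) + (r + σ²/2)T] / (σ√T)
   = [ln(266.8247/116.2085) + (0.0324 + 0.5·0.1570²)·3.5810] / (0.1570·√3.5810)
   = [0.831206 + 0.160158] / 0.297099 = 3.336810
d₂ = d₁ − σ√T = 3.336810 − 0.297099 = 3.039711
N(d₁) = 0.999576,  N(d₂) = 0.998816,  e^(−rT) = 0.890453
E₀ = V₀·N(d₁) − D·e^(−rT)·N(d₂)
   = 266.8247·0.999576 − 116.2085·0.890453·0.998816 = 163.355895
B₀ = V₀ − E₀ = 266.8247 − 163.355895 = 103.468805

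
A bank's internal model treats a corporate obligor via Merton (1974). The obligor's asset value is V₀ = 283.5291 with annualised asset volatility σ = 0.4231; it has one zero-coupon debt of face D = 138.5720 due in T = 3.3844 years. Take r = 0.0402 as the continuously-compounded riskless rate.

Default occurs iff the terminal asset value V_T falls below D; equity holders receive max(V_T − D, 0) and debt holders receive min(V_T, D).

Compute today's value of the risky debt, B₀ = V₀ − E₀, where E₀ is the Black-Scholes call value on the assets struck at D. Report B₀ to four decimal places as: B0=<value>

d₁ = [ln(V₀/D) + (r + σ²/2)T] / (σ√T)
   = [ln(283.5291/138.5720) + (0.0402 + 0.5·0.4231²)·3.3844] / (0.4231·√3.3844)
   = [0.715925 + 0.438980] / 0.778366 = 1.483755
d₂ = d₁ − σ√T = 1.483755 − 0.778366 = 0.705389
N(d₁) = 0.931063,  N(d₂) = 0.759716,  e^(−rT) = 0.872796
E₀ = V₀·N(d₁) − D·e^(−rT)·N(d₂)
   = 283.5291·0.931063 − 138.5720·0.872796·0.759716 = 172.099508
B₀ = V₀ − E₀ = 283.5291 − 172.099508 = 111.429592

B0=111.4296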